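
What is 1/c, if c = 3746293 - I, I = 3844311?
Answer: -1/98018 ≈ -1.0202e-5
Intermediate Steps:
c = -98018 (c = 3746293 - 1*3844311 = 3746293 - 3844311 = -98018)
1/c = 1/(-98018) = -1/98018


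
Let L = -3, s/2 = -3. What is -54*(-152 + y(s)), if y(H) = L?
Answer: 8370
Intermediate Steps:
s = -6 (s = 2*(-3) = -6)
y(H) = -3
-54*(-152 + y(s)) = -54*(-152 - 3) = -54*(-155) = 8370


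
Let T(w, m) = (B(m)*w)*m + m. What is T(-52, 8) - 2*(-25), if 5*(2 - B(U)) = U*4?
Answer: 9442/5 ≈ 1888.4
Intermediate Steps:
B(U) = 2 - 4*U/5 (B(U) = 2 - U*4/5 = 2 - 4*U/5)
T(w, m) = m + m*w*(2 - 4*m/5) (T(w, m) = ((2 - 4*m/5)*w)*m + m = (w*(2 - 4*m/5))*m + m = m*w*(2 - 4*m/5) + m = m + m*w*(2 - 4*m/5))
T(-52, 8) - 2*(-25) = (⅕)*8*(5 + 10*(-52) - 4*8*(-52)) - 2*(-25) = (⅕)*8*(5 - 520 + 1664) - 1*(-50) = (⅕)*8*1149 + 50 = 9192/5 + 50 = 9442/5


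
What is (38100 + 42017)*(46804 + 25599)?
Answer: 5800711151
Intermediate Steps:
(38100 + 42017)*(46804 + 25599) = 80117*72403 = 5800711151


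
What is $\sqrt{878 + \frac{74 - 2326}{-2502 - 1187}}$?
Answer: $\frac{\sqrt{11956764666}}{3689} \approx 29.641$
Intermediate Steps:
$\sqrt{878 + \frac{74 - 2326}{-2502 - 1187}} = \sqrt{878 - \frac{2252}{-3689}} = \sqrt{878 - - \frac{2252}{3689}} = \sqrt{878 + \frac{2252}{3689}} = \sqrt{\frac{3241194}{3689}} = \frac{\sqrt{11956764666}}{3689}$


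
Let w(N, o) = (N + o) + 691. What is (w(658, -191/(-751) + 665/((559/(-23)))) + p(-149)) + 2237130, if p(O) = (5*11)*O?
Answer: 936281915980/419809 ≈ 2.2303e+6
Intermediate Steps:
w(N, o) = 691 + N + o
p(O) = 55*O
(w(658, -191/(-751) + 665/((559/(-23)))) + p(-149)) + 2237130 = ((691 + 658 + (-191/(-751) + 665/((559/(-23))))) + 55*(-149)) + 2237130 = ((691 + 658 + (-191*(-1/751) + 665/((559*(-1/23))))) - 8195) + 2237130 = ((691 + 658 + (191/751 + 665/(-559/23))) - 8195) + 2237130 = ((691 + 658 + (191/751 + 665*(-23/559))) - 8195) + 2237130 = ((691 + 658 + (191/751 - 15295/559)) - 8195) + 2237130 = ((691 + 658 - 11379776/419809) - 8195) + 2237130 = (554942565/419809 - 8195) + 2237130 = -2885392190/419809 + 2237130 = 936281915980/419809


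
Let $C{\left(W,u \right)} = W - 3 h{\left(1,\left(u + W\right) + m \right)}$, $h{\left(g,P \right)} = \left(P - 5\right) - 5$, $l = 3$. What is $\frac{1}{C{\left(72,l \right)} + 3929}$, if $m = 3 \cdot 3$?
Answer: $\frac{1}{3779} \approx 0.00026462$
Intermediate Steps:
$m = 9$
$h{\left(g,P \right)} = -10 + P$ ($h{\left(g,P \right)} = \left(-5 + P\right) - 5 = -10 + P$)
$C{\left(W,u \right)} = 3 - 3 u - 2 W$ ($C{\left(W,u \right)} = W - 3 \left(-10 + \left(\left(u + W\right) + 9\right)\right) = W - 3 \left(-10 + \left(\left(W + u\right) + 9\right)\right) = W - 3 \left(-10 + \left(9 + W + u\right)\right) = W - 3 \left(-1 + W + u\right) = W - \left(-3 + 3 W + 3 u\right) = 3 - 3 u - 2 W$)
$\frac{1}{C{\left(72,l \right)} + 3929} = \frac{1}{\left(3 - 9 - 144\right) + 3929} = \frac{1}{-150 + 3929} = \frac{1}{3779}$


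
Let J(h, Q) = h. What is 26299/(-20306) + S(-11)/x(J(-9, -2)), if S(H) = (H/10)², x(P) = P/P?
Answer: -6649/78100 ≈ -0.085134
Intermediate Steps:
x(P) = 1
S(H) = H²/100 (S(H) = (H*(⅒))² = (H/10)² = H²/100)
26299/(-20306) + S(-11)/x(J(-9, -2)) = 26299/(-20306) + ((1/100)*(-11)²)/1 = 26299*(-1/20306) + ((1/100)*121)*1 = -2023/1562 + (121/100)*1 = -2023/1562 + 121/100 = -6649/78100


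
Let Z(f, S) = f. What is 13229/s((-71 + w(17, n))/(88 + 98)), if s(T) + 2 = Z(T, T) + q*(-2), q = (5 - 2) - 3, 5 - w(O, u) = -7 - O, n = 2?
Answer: -410099/69 ≈ -5943.5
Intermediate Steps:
w(O, u) = 12 + O (w(O, u) = 5 - (-7 - O) = 5 + (7 + O) = 12 + O)
q = 0 (q = 3 - 3 = 0)
s(T) = -2 + T (s(T) = -2 + (T + 0*(-2)) = -2 + (T + 0) = -2 + T)
13229/s((-71 + w(17, n))/(88 + 98)) = 13229/(-2 + (-71 + (12 + 17))/(88 + 98)) = 13229/(-2 + (-71 + 29)/186) = 13229/(-2 - 42*1/186) = 13229/(-2 - 7/31) = 13229/(-69/31) = 13229*(-31/69) = -410099/69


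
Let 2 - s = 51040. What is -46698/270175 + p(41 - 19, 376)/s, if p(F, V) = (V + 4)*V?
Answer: -20492988262/6894595825 ≈ -2.9723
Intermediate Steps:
s = -51038 (s = 2 - 1*51040 = 2 - 51040 = -51038)
p(F, V) = V*(4 + V) (p(F, V) = (4 + V)*V = V*(4 + V))
-46698/270175 + p(41 - 19, 376)/s = -46698/270175 + (376*(4 + 376))/(-51038) = -46698*1/270175 + (376*380)*(-1/51038) = -46698/270175 + 142880*(-1/51038) = -46698/270175 - 71440/25519 = -20492988262/6894595825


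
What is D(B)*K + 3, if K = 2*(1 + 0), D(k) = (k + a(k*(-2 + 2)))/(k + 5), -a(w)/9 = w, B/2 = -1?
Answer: 5/3 ≈ 1.6667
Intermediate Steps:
B = -2 (B = 2*(-1) = -2)
a(w) = -9*w
D(k) = k/(5 + k) (D(k) = (k - 9*k*(-2 + 2))/(k + 5) = (k - 9*k*0)/(5 + k) = (k - 9*0)/(5 + k) = (k + 0)/(5 + k) = k/(5 + k))
K = 2 (K = 2*1 = 2)
D(B)*K + 3 = -2/(5 - 2)*2 + 3 = -2/3*2 + 3 = -2*⅓*2 + 3 = -⅔*2 + 3 = -4/3 + 3 = 5/3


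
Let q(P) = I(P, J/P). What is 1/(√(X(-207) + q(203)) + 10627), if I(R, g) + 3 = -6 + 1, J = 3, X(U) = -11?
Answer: 10627/112933148 - I*√19/112933148 ≈ 9.41e-5 - 3.8597e-8*I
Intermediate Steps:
I(R, g) = -8 (I(R, g) = -3 + (-6 + 1) = -3 - 5 = -8)
q(P) = -8
1/(√(X(-207) + q(203)) + 10627) = 1/(√(-11 - 8) + 10627) = 1/(√(-19) + 10627) = 1/(I*√19 + 10627) = 1/(10627 + I*√19)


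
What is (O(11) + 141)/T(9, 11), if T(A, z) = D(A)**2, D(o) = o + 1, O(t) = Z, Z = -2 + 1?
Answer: 7/5 ≈ 1.4000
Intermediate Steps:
Z = -1
O(t) = -1
D(o) = 1 + o
T(A, z) = (1 + A)**2
(O(11) + 141)/T(9, 11) = (-1 + 141)/((1 + 9)**2) = 140/10**2 = 140/100 = (1/100)*140 = 7/5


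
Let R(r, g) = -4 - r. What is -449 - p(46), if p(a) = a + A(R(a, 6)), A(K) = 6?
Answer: -501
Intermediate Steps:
p(a) = 6 + a (p(a) = a + 6 = 6 + a)
-449 - p(46) = -449 - (6 + 46) = -449 - 1*52 = -449 - 52 = -501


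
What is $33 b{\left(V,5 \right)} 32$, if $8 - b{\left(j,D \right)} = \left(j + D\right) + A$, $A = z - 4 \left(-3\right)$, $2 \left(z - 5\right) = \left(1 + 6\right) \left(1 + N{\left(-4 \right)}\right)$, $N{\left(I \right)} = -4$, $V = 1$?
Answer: $-4752$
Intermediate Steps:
$z = - \frac{11}{2}$ ($z = 5 + \frac{\left(1 + 6\right) \left(1 - 4\right)}{2} = 5 + \frac{7 \left(-3\right)}{2} = 5 + \frac{1}{2} \left(-21\right) = 5 - \frac{21}{2} = - \frac{11}{2} \approx -5.5$)
$A = \frac{13}{2}$ ($A = - \frac{11}{2} - 4 \left(-3\right) = - \frac{11}{2} - -12 = - \frac{11}{2} + 12 = \frac{13}{2} \approx 6.5$)
$b{\left(j,D \right)} = \frac{3}{2} - D - j$ ($b{\left(j,D \right)} = 8 - \left(\left(j + D\right) + \frac{13}{2}\right) = 8 - \left(\left(D + j\right) + \frac{13}{2}\right) = 8 - \left(\frac{13}{2} + D + j\right) = \frac{3}{2} - D - j$)
$33 b{\left(V,5 \right)} 32 = 33 \left(\frac{3}{2} - 5 - 1\right) 32 = 33 \left(- \frac{9}{2}\right) 32 = \left(- \frac{297}{2}\right) 32 = -4752$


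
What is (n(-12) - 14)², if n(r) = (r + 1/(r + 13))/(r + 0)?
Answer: 24649/144 ≈ 171.17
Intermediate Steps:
n(r) = (r + 1/(13 + r))/r
(n(-12) - 14)² = ((1 + (-12)² + 13*(-12))/((-12)*(13 - 12)) - 14)² = (-1/12*(1 + 144 - 156)/1 - 14)² = (-1/12*1*(-11) - 14)² = (11/12 - 14)² = (-157/12)² = 24649/144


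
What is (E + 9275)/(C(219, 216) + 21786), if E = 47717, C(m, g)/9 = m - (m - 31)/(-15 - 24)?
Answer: 740896/309405 ≈ 2.3946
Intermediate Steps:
C(m, g) = -93/13 + 120*m/13 (C(m, g) = 9*(m - (m - 31)/(-15 - 24)) = 9*(m - (-31 + m)/(-39)) = 9*(m - (-31 + m)*(-1)/39) = 9*(m - (31/39 - m/39)) = 9*(m + (-31/39 + m/39)) = 9*(-31/39 + 40*m/39) = -93/13 + 120*m/13)
(E + 9275)/(C(219, 216) + 21786) = (47717 + 9275)/((-93/13 + (120/13)*219) + 21786) = 56992/((-93/13 + 26280/13) + 21786) = 56992/(26187/13 + 21786) = 56992/(309405/13) = 56992*(13/309405) = 740896/309405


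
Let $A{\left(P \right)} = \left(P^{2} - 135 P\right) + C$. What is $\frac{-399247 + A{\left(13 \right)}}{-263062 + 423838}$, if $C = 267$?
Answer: $- \frac{66761}{26796} \approx -2.4915$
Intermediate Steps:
$A{\left(P \right)} = 267 + P^{2} - 135 P$ ($A{\left(P \right)} = \left(P^{2} - 135 P\right) + 267 = 267 + P^{2} - 135 P$)
$\frac{-399247 + A{\left(13 \right)}}{-263062 + 423838} = \frac{-399247 + \left(267 + 13^{2} - 1755\right)}{-263062 + 423838} = \frac{-399247 + \left(267 + 169 - 1755\right)}{160776} = \left(-399247 - 1319\right) \frac{1}{160776} = \left(-400566\right) \frac{1}{160776} = - \frac{66761}{26796}$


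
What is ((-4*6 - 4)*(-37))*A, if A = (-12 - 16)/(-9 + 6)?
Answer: 29008/3 ≈ 9669.3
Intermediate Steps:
A = 28/3 (A = -28/(-3) = -28*(-1/3) = 28/3 ≈ 9.3333)
((-4*6 - 4)*(-37))*A = ((-4*6 - 4)*(-37))*(28/3) = ((-24 - 4)*(-37))*(28/3) = -28*(-37)*(28/3) = 1036*(28/3) = 29008/3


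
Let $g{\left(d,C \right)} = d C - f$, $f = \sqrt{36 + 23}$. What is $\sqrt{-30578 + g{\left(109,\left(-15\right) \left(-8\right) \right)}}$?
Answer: $\sqrt{-17498 - \sqrt{59}} \approx 132.31 i$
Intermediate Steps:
$f = \sqrt{59} \approx 7.6811$
$g{\left(d,C \right)} = - \sqrt{59} + C d$ ($g{\left(d,C \right)} = d C - \sqrt{59} = C d - \sqrt{59} = - \sqrt{59} + C d$)
$\sqrt{-30578 + g{\left(109,\left(-15\right) \left(-8\right) \right)}} = \sqrt{-30578 - \left(\sqrt{59} - \left(-15\right) \left(-8\right) 109\right)} = \sqrt{-30578 + \left(- \sqrt{59} + 120 \cdot 109\right)} = \sqrt{-30578 + \left(- \sqrt{59} + 13080\right)} = \sqrt{-30578 + \left(13080 - \sqrt{59}\right)} = \sqrt{-17498 - \sqrt{59}}$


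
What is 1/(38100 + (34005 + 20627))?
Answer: 1/92732 ≈ 1.0784e-5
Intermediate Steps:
1/(38100 + (34005 + 20627)) = 1/(38100 + 54632) = 1/92732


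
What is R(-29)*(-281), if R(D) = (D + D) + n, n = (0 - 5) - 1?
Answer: 17984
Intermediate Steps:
n = -6 (n = -5 - 1 = -6)
R(D) = -6 + 2*D (R(D) = (D + D) - 6 = 2*D - 6 = -6 + 2*D)
R(-29)*(-281) = (-6 + 2*(-29))*(-281) = (-6 - 58)*(-281) = -64*(-281) = 17984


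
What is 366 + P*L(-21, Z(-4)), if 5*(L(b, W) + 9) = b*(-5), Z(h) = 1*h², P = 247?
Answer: 3330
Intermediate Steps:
Z(h) = h²
L(b, W) = -9 - b (L(b, W) = -9 + (b*(-5))/5 = -9 + (-5*b)/5 = -9 - b)
366 + P*L(-21, Z(-4)) = 366 + 247*(-9 - 1*(-21)) = 366 + 247*(-9 + 21) = 366 + 247*12 = 366 + 2964 = 3330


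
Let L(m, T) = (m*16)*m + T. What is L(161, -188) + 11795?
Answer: 426343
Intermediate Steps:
L(m, T) = T + 16*m² (L(m, T) = (16*m)*m + T = 16*m² + T = T + 16*m²)
L(161, -188) + 11795 = (-188 + 16*161²) + 11795 = (-188 + 16*25921) + 11795 = (-188 + 414736) + 11795 = 414548 + 11795 = 426343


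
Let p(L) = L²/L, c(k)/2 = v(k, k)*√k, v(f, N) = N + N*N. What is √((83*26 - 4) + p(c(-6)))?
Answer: √(2154 + 60*I*√6) ≈ 46.438 + 1.5824*I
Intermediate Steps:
v(f, N) = N + N²
c(k) = 2*k^(3/2)*(1 + k) (c(k) = 2*((k*(1 + k))*√k) = 2*(k^(3/2)*(1 + k)) = 2*k^(3/2)*(1 + k))
p(L) = L
√((83*26 - 4) + p(c(-6))) = √((83*26 - 4) + 2*(-6)^(3/2)*(1 - 6)) = √((2158 - 4) + 2*(-6*I*√6)*(-5)) = √(2154 + 60*I*√6)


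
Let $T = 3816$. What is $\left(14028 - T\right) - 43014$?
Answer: $-32802$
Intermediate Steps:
$\left(14028 - T\right) - 43014 = \left(14028 - 3816\right) - 43014 = 10212 - 43014 = -32802$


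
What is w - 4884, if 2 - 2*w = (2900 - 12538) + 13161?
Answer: -13289/2 ≈ -6644.5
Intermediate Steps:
w = -3521/2 (w = 1 - ((2900 - 12538) + 13161)/2 = 1 - (-9638 + 13161)/2 = 1 - 1/2*3523 = 1 - 3523/2 = -3521/2 ≈ -1760.5)
w - 4884 = -3521/2 - 4884 = -13289/2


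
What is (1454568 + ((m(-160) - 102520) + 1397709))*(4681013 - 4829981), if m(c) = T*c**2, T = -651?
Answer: 2073015300024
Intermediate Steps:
m(c) = -651*c**2
(1454568 + ((m(-160) - 102520) + 1397709))*(4681013 - 4829981) = (1454568 + ((-651*(-160)**2 - 102520) + 1397709))*(4681013 - 4829981) = (1454568 + ((-651*25600 - 102520) + 1397709))*(-148968) = (1454568 + ((-16665600 - 102520) + 1397709))*(-148968) = (1454568 + (-16768120 + 1397709))*(-148968) = (1454568 - 15370411)*(-148968) = -13915843*(-148968) = 2073015300024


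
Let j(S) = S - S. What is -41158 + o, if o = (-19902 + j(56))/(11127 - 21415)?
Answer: -211706801/5144 ≈ -41156.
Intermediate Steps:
j(S) = 0
o = 9951/5144 (o = (-19902 + 0)/(11127 - 21415) = -19902/(-10288) = -19902*(-1/10288) = 9951/5144 ≈ 1.9345)
-41158 + o = -41158 + 9951/5144 = -211706801/5144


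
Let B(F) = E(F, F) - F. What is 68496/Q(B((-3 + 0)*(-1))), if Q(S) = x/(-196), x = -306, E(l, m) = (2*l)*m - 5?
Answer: 2237536/51 ≈ 43873.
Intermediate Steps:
E(l, m) = -5 + 2*l*m (E(l, m) = 2*l*m - 5 = -5 + 2*l*m)
B(F) = -5 - F + 2*F**2 (B(F) = (-5 + 2*F*F) - F = (-5 + 2*F**2) - F = -5 - F + 2*F**2)
Q(S) = 153/98 (Q(S) = -306/(-196) = -306*(-1/196) = 153/98)
68496/Q(B((-3 + 0)*(-1))) = 68496/(153/98) = 68496*(98/153) = 2237536/51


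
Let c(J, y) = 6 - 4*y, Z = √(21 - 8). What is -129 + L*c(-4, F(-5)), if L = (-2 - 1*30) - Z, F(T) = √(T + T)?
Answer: -129 - 2*(3 - 2*I*√10)*(32 + √13) ≈ -342.63 + 450.38*I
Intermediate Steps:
Z = √13 ≈ 3.6056
F(T) = √2*√T (F(T) = √(2*T) = √2*√T)
L = -32 - √13 (L = (-2 - 1*30) - √13 = (-2 - 30) - √13 = -32 - √13 ≈ -35.606)
-129 + L*c(-4, F(-5)) = -129 + (-32 - √13)*(6 - 4*√2*√(-5)) = -129 + (-32 - √13)*(6 - 4*√2*I*√5) = -129 + (-32 - √13)*(6 - 4*I*√10)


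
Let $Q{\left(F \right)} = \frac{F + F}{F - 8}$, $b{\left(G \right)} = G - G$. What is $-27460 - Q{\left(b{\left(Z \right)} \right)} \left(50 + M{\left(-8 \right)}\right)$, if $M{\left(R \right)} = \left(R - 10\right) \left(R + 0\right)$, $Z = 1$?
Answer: $-27460$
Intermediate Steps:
$b{\left(G \right)} = 0$
$M{\left(R \right)} = R \left(-10 + R\right)$ ($M{\left(R \right)} = \left(-10 + R\right) R = R \left(-10 + R\right)$)
$Q{\left(F \right)} = \frac{2 F}{-8 + F}$
$-27460 - Q{\left(b{\left(Z \right)} \right)} \left(50 + M{\left(-8 \right)}\right) = -27460 - 2 \cdot 0 \frac{1}{-8 + 0} \left(50 - 8 \left(-10 - 8\right)\right) = -27460 - 2 \cdot 0 \frac{1}{-8} \left(50 - -144\right) = -27460 - 2 \cdot 0 \left(- \frac{1}{8}\right) \left(50 + 144\right) = -27460 - 0 \cdot 194 = -27460 - 0 = -27460 + 0 = -27460$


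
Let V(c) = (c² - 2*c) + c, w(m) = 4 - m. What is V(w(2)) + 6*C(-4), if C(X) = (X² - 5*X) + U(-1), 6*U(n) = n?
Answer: 217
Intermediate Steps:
U(n) = n/6
V(c) = c² - c
C(X) = -⅙ + X² - 5*X (C(X) = (X² - 5*X) + (⅙)*(-1) = (X² - 5*X) - ⅙ = -⅙ + X² - 5*X)
V(w(2)) + 6*C(-4) = (4 - 1*2)*(-1 + (4 - 1*2)) + 6*(-⅙ + (-4)² - 5*(-4)) = (4 - 2)*(-1 + (4 - 2)) + 6*(-⅙ + 16 + 20) = 2*(-1 + 2) + 6*(215/6) = 2*1 + 215 = 2 + 215 = 217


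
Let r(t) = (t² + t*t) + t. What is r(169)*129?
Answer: 7390539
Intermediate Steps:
r(t) = t + 2*t² (r(t) = (t² + t²) + t = 2*t² + t = t + 2*t²)
r(169)*129 = (169*(1 + 2*169))*129 = (169*(1 + 338))*129 = (169*339)*129 = 57291*129 = 7390539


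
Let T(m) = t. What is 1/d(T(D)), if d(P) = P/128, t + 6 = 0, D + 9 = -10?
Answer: -64/3 ≈ -21.333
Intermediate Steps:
D = -19 (D = -9 - 10 = -19)
t = -6 (t = -6 + 0 = -6)
T(m) = -6
d(P) = P/128
1/d(T(D)) = 1/((1/128)*(-6)) = 1/(-3/64) = -64/3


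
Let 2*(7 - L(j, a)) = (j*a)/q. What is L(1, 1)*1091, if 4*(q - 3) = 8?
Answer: 75279/10 ≈ 7527.9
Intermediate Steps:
q = 5 (q = 3 + (¼)*8 = 3 + 2 = 5)
L(j, a) = 7 - a*j/10 (L(j, a) = 7 - j*a/(2*5) = 7 - a*j/(2*5) = 7 - a*j/10)
L(1, 1)*1091 = (7 - ⅒*1*1)*1091 = (7 - ⅒)*1091 = (69/10)*1091 = 75279/10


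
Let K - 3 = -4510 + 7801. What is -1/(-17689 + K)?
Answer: 1/14395 ≈ 6.9469e-5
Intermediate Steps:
K = 3294 (K = 3 + (-4510 + 7801) = 3 + 3291 = 3294)
-1/(-17689 + K) = -1/(-17689 + 3294) = -1/(-14395) = -1/14395*(-1) = 1/14395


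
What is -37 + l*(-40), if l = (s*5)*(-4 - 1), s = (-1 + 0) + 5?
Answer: 3963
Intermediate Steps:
s = 4 (s = -1 + 5 = 4)
l = -100 (l = (4*5)*(-4 - 1) = 20*(-5) = -100)
-37 + l*(-40) = -37 - 100*(-40) = -37 + 4000 = 3963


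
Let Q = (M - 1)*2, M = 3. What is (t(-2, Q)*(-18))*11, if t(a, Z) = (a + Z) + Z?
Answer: -1188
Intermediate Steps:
Q = 4 (Q = (3 - 1)*2 = 2*2 = 4)
t(a, Z) = a + 2*Z (t(a, Z) = (Z + a) + Z = a + 2*Z)
(t(-2, Q)*(-18))*11 = ((-2 + 2*4)*(-18))*11 = ((-2 + 8)*(-18))*11 = (6*(-18))*11 = -108*11 = -1188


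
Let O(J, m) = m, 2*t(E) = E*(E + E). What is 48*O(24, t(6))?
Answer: 1728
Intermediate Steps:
t(E) = E² (t(E) = (E*(E + E))/2 = (E*(2*E))/2 = (2*E²)/2 = E²)
48*O(24, t(6)) = 48*6² = 48*36 = 1728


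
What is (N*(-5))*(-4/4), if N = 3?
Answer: 15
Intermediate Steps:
(N*(-5))*(-4/4) = (3*(-5))*(-4/4) = -(-60)/4 = -15*(-1) = 15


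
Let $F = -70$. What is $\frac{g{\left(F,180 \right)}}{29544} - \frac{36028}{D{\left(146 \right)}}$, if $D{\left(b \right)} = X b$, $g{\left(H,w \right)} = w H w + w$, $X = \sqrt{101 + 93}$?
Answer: $- \frac{188985}{2462} - \frac{9007 \sqrt{194}}{7081} \approx -94.478$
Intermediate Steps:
$X = \sqrt{194} \approx 13.928$
$g{\left(H,w \right)} = w + H w^{2}$ ($g{\left(H,w \right)} = H w w + w = H w^{2} + w = w + H w^{2}$)
$D{\left(b \right)} = b \sqrt{194}$ ($D{\left(b \right)} = \sqrt{194} b = b \sqrt{194}$)
$\frac{g{\left(F,180 \right)}}{29544} - \frac{36028}{D{\left(146 \right)}} = \frac{180 \left(1 - 12600\right)}{29544} - \frac{36028}{146 \sqrt{194}} = 180 \left(1 - 12600\right) \frac{1}{29544} - 36028 \frac{\sqrt{194}}{28324} = 180 \left(-12599\right) \frac{1}{29544} - \frac{9007 \sqrt{194}}{7081} = \left(-2267820\right) \frac{1}{29544} - \frac{9007 \sqrt{194}}{7081} = - \frac{188985}{2462} - \frac{9007 \sqrt{194}}{7081}$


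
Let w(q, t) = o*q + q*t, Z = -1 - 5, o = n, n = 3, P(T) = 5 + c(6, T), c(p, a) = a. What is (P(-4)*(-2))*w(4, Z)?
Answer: 24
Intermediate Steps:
P(T) = 5 + T
o = 3
Z = -6
w(q, t) = 3*q + q*t
(P(-4)*(-2))*w(4, Z) = ((5 - 4)*(-2))*(4*(3 - 6)) = (1*(-2))*(4*(-3)) = -2*(-12) = 24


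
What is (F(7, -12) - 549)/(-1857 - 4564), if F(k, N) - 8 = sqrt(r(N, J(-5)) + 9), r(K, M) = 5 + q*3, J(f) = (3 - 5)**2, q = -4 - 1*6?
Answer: 541/6421 - 4*I/6421 ≈ 0.084255 - 0.00062296*I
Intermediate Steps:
q = -10 (q = -4 - 6 = -10)
J(f) = 4 (J(f) = (-2)**2 = 4)
r(K, M) = -25 (r(K, M) = 5 - 10*3 = 5 - 30 = -25)
F(k, N) = 8 + 4*I (F(k, N) = 8 + sqrt(-25 + 9) = 8 + sqrt(-16) = 8 + 4*I)
(F(7, -12) - 549)/(-1857 - 4564) = ((8 + 4*I) - 549)/(-1857 - 4564) = (-541 + 4*I)/(-6421) = (-541 + 4*I)*(-1/6421) = 541/6421 - 4*I/6421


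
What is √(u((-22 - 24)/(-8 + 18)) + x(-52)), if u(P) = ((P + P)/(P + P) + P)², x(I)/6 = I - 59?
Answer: 3*I*√1814/5 ≈ 25.555*I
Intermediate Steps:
x(I) = -354 + 6*I (x(I) = 6*(I - 59) = 6*(-59 + I) = -354 + 6*I)
u(P) = (1 + P)² (u(P) = ((2*P)/((2*P)) + P)² = ((2*P)*(1/(2*P)) + P)² = (1 + P)²)
√(u((-22 - 24)/(-8 + 18)) + x(-52)) = √((1 + (-22 - 24)/(-8 + 18))² + (-354 + 6*(-52))) = √((1 - 46/10)² + (-354 - 312)) = √((1 - 46*⅒)² - 666) = √((1 - 23/5)² - 666) = √((-18/5)² - 666) = √(324/25 - 666) = √(-16326/25) = 3*I*√1814/5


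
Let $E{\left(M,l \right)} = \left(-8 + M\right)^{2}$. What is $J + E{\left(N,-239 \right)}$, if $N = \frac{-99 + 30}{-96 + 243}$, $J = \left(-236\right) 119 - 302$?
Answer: $- \frac{67982561}{2401} \approx -28314.0$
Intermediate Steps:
$J = -28386$ ($J = -28084 - 302 = -28386$)
$N = - \frac{23}{49}$ ($N = - \frac{69}{147} = \left(-69\right) \frac{1}{147} = - \frac{23}{49} \approx -0.46939$)
$J + E{\left(N,-239 \right)} = -28386 + \left(-8 - \frac{23}{49}\right)^{2} = -28386 + \left(- \frac{415}{49}\right)^{2} = -28386 + \frac{172225}{2401} = - \frac{67982561}{2401}$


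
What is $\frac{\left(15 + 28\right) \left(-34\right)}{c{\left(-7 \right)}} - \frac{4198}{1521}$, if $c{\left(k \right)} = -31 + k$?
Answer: $\frac{1032089}{28899} \approx 35.714$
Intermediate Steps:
$\frac{\left(15 + 28\right) \left(-34\right)}{c{\left(-7 \right)}} - \frac{4198}{1521} = \frac{\left(15 + 28\right) \left(-34\right)}{-31 - 7} - \frac{4198}{1521} = \frac{43 \left(-34\right)}{-38} - \frac{4198}{1521} = \left(-1462\right) \left(- \frac{1}{38}\right) - \frac{4198}{1521} = \frac{731}{19} - \frac{4198}{1521} = \frac{1032089}{28899}$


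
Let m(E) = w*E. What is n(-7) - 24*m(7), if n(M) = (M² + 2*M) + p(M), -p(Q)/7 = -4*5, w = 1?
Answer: 7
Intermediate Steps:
p(Q) = 140 (p(Q) = -(-28)*5 = -7*(-20) = 140)
n(M) = 140 + M² + 2*M (n(M) = (M² + 2*M) + 140 = 140 + M² + 2*M)
m(E) = E (m(E) = 1*E = E)
n(-7) - 24*m(7) = (140 + (-7)² + 2*(-7)) - 24*7 = (140 + 49 - 14) - 168 = 175 - 168 = 7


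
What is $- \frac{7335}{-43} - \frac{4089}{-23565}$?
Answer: $\frac{57675034}{337765} \approx 170.75$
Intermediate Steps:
$- \frac{7335}{-43} - \frac{4089}{-23565} = \left(-7335\right) \left(- \frac{1}{43}\right) - - \frac{1363}{7855} = \frac{7335}{43} + \frac{1363}{7855} = \frac{57675034}{337765}$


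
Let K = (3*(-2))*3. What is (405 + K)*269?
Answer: 104103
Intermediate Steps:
K = -18 (K = -6*3 = -18)
(405 + K)*269 = (405 - 18)*269 = 387*269 = 104103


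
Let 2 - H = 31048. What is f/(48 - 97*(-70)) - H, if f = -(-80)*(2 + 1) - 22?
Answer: 106146383/3419 ≈ 31046.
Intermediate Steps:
f = 218 (f = -(-80)*3 - 22 = -16*(-15) - 22 = 240 - 22 = 218)
H = -31046 (H = 2 - 1*31048 = 2 - 31048 = -31046)
f/(48 - 97*(-70)) - H = 218/(48 - 97*(-70)) - 1*(-31046) = 218/(48 + 6790) + 31046 = 218/6838 + 31046 = 218*(1/6838) + 31046 = 109/3419 + 31046 = 106146383/3419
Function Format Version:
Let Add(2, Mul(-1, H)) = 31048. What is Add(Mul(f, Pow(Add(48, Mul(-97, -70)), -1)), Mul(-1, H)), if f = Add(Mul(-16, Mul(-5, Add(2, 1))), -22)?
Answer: Rational(106146383, 3419) ≈ 31046.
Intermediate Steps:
f = 218 (f = Add(Mul(-16, Mul(-5, 3)), -22) = Add(Mul(-16, -15), -22) = Add(240, -22) = 218)
H = -31046 (H = Add(2, Mul(-1, 31048)) = Add(2, -31048) = -31046)
Add(Mul(f, Pow(Add(48, Mul(-97, -70)), -1)), Mul(-1, H)) = Add(Mul(218, Pow(Add(48, Mul(-97, -70)), -1)), Mul(-1, -31046)) = Add(Mul(218, Pow(Add(48, 6790), -1)), 31046) = Add(Mul(218, Pow(6838, -1)), 31046) = Add(Mul(218, Rational(1, 6838)), 31046) = Add(Rational(109, 3419), 31046) = Rational(106146383, 3419)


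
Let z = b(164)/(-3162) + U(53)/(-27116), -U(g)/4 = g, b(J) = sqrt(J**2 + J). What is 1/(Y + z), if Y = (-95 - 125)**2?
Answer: 1853186742993380469/89694252849475998135028 + 24218201207*sqrt(6765)/89694252849475998135028 ≈ 2.0661e-5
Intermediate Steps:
b(J) = sqrt(J + J**2)
U(g) = -4*g
Y = 48400 (Y = (-220)**2 = 48400)
z = 53/6779 - sqrt(6765)/1581 (z = sqrt(164*(1 + 164))/(-3162) - 4*53/(-27116) = sqrt(164*165)*(-1/3162) - 212*(-1/27116) = sqrt(27060)*(-1/3162) + 53/6779 = (2*sqrt(6765))*(-1/3162) + 53/6779 = -sqrt(6765)/1581 + 53/6779 = 53/6779 - sqrt(6765)/1581 ≈ -0.044206)
1/(Y + z) = 1/(48400 + (53/6779 - sqrt(6765)/1581)) = 1/(328103653/6779 - sqrt(6765)/1581)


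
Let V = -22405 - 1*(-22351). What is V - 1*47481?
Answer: -47535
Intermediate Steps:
V = -54 (V = -22405 + 22351 = -54)
V - 1*47481 = -54 - 1*47481 = -54 - 47481 = -47535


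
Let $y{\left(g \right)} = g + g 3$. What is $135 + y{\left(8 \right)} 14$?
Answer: $583$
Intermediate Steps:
$y{\left(g \right)} = 4 g$ ($y{\left(g \right)} = g + 3 g = 4 g$)
$135 + y{\left(8 \right)} 14 = 135 + 4 \cdot 8 \cdot 14 = 135 + 32 \cdot 14 = 135 + 448 = 583$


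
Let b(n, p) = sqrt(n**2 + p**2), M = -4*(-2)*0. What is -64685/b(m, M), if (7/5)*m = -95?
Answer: -90559/95 ≈ -953.25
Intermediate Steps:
m = -475/7 (m = (5/7)*(-95) = -475/7 ≈ -67.857)
M = 0 (M = 8*0 = 0)
-64685/b(m, M) = -64685/sqrt((-475/7)**2 + 0**2) = -64685/sqrt(225625/49 + 0) = -64685/(sqrt(225625/49)) = -64685/475/7 = -64685*7/475 = -90559/95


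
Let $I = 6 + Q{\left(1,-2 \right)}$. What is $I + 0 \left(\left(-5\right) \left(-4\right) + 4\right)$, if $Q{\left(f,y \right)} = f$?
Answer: $7$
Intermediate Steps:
$I = 7$ ($I = 6 + 1 = 7$)
$I + 0 \left(\left(-5\right) \left(-4\right) + 4\right) = 7 + 0 \left(\left(-5\right) \left(-4\right) + 4\right) = 7 + 0 \left(20 + 4\right) = 7 + 0 \cdot 24 = 7 + 0 = 7$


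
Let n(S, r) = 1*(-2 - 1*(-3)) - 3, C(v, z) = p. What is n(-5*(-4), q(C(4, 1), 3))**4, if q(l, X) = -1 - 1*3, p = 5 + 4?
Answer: 16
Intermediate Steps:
p = 9
C(v, z) = 9
q(l, X) = -4 (q(l, X) = -1 - 3 = -4)
n(S, r) = -2 (n(S, r) = 1*(-2 + 3) - 3 = 1*1 - 3 = 1 - 3 = -2)
n(-5*(-4), q(C(4, 1), 3))**4 = (-2)**4 = 16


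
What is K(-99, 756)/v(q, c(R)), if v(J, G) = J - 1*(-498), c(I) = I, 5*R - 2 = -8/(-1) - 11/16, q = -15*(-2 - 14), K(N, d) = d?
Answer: 42/41 ≈ 1.0244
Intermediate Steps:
q = 240 (q = -15*(-16) = 240)
R = 149/80 (R = ⅖ + (-8/(-1) - 11/16)/5 = ⅖ + (-8*(-1) - 11*1/16)/5 = ⅖ + (8 - 11/16)/5 = ⅖ + (⅕)*(117/16) = ⅖ + 117/80 = 149/80 ≈ 1.8625)
v(J, G) = 498 + J (v(J, G) = J + 498 = 498 + J)
K(-99, 756)/v(q, c(R)) = 756/(498 + 240) = 756/738 = 756*(1/738) = 42/41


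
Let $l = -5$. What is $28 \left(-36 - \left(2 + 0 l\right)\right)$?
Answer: $-1064$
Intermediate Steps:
$28 \left(-36 - \left(2 + 0 l\right)\right) = 28 \left(-36 + \left(-2 + 0 \left(-5\right)\right)\right) = 28 \left(-36 + \left(-2 + 0\right)\right) = 28 \left(-36 - 2\right) = 28 \left(-38\right) = -1064$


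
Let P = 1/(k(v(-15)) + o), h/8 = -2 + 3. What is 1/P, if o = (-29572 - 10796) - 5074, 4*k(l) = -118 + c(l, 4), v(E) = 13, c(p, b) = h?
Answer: -90939/2 ≈ -45470.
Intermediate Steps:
h = 8 (h = 8*(-2 + 3) = 8*1 = 8)
c(p, b) = 8
k(l) = -55/2 (k(l) = (-118 + 8)/4 = (1/4)*(-110) = -55/2)
o = -45442 (o = -40368 - 5074 = -45442)
P = -2/90939 (P = 1/(-55/2 - 45442) = 1/(-90939/2) = -2/90939 ≈ -2.1993e-5)
1/P = 1/(-2/90939) = -90939/2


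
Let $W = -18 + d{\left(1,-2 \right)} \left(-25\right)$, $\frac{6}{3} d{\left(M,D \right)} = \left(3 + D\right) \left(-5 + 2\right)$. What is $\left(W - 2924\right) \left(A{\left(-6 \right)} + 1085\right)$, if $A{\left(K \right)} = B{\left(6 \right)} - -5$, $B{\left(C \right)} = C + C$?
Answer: $-3200759$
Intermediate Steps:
$d{\left(M,D \right)} = - \frac{9}{2} - \frac{3 D}{2}$ ($d{\left(M,D \right)} = \frac{\left(3 + D\right) \left(-5 + 2\right)}{2} = \frac{\left(3 + D\right) \left(-3\right)}{2} = \frac{-9 - 3 D}{2} = - \frac{9}{2} - \frac{3 D}{2}$)
$B{\left(C \right)} = 2 C$
$W = \frac{39}{2}$ ($W = -18 + \left(- \frac{9}{2} - -3\right) \left(-25\right) = -18 + \left(- \frac{9}{2} + 3\right) \left(-25\right) = -18 - - \frac{75}{2} = -18 + \frac{75}{2} = \frac{39}{2} \approx 19.5$)
$A{\left(K \right)} = 17$ ($A{\left(K \right)} = 2 \cdot 6 - -5 = 12 + 5 = 17$)
$\left(W - 2924\right) \left(A{\left(-6 \right)} + 1085\right) = \left(\frac{39}{2} - 2924\right) \left(17 + 1085\right) = \left(- \frac{5809}{2}\right) 1102 = -3200759$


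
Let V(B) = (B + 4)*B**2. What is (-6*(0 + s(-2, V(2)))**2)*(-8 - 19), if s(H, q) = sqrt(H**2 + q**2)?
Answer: 93960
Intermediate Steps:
V(B) = B**2*(4 + B) (V(B) = (4 + B)*B**2 = B**2*(4 + B))
(-6*(0 + s(-2, V(2)))**2)*(-8 - 19) = (-6*(0 + sqrt((-2)**2 + (2**2*(4 + 2))**2))**2)*(-8 - 19) = -6*(0 + sqrt(4 + (4*6)**2))**2*(-27) = -6*(0 + sqrt(4 + 24**2))**2*(-27) = -6*(0 + sqrt(4 + 576))**2*(-27) = -6*(0 + sqrt(580))**2*(-27) = -6*(0 + 2*sqrt(145))**2*(-27) = -6*(2*sqrt(145))**2*(-27) = -6*580*(-27) = -3480*(-27) = 93960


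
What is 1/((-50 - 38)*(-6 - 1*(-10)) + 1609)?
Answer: 1/1257 ≈ 0.00079555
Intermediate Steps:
1/((-50 - 38)*(-6 - 1*(-10)) + 1609) = 1/(-88*(-6 + 10) + 1609) = 1/(-88*4 + 1609) = 1/(-352 + 1609) = 1/1257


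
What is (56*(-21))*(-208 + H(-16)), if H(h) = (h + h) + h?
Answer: 301056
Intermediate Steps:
H(h) = 3*h (H(h) = 2*h + h = 3*h)
(56*(-21))*(-208 + H(-16)) = (56*(-21))*(-208 + 3*(-16)) = -1176*(-208 - 48) = -1176*(-256) = 301056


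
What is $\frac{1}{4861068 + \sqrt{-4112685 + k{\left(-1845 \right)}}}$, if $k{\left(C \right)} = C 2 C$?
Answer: $\frac{1620356}{7876659801753} - \frac{\sqrt{299485}}{7876659801753} \approx 2.0565 \cdot 10^{-7}$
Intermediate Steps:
$k{\left(C \right)} = 2 C^{2}$ ($k{\left(C \right)} = 2 C C = 2 C^{2}$)
$\frac{1}{4861068 + \sqrt{-4112685 + k{\left(-1845 \right)}}} = \frac{1}{4861068 + \sqrt{-4112685 + 2 \left(-1845\right)^{2}}} = \frac{1}{4861068 + \sqrt{-4112685 + 2 \cdot 3404025}} = \frac{1}{4861068 + \sqrt{-4112685 + 6808050}} = \frac{1}{4861068 + \sqrt{2695365}} = \frac{1}{4861068 + 3 \sqrt{299485}}$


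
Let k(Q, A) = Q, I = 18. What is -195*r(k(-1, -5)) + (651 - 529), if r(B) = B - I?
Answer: 3827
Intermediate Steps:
r(B) = -18 + B (r(B) = B - 1*18 = B - 18 = -18 + B)
-195*r(k(-1, -5)) + (651 - 529) = -195*(-18 - 1) + (651 - 529) = -195*(-19) + 122 = 3705 + 122 = 3827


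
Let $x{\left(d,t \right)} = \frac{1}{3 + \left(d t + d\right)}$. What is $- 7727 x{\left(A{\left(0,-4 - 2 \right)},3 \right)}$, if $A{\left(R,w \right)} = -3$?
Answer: $\frac{7727}{9} \approx 858.56$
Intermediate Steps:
$x{\left(d,t \right)} = \frac{1}{3 + d + d t}$ ($x{\left(d,t \right)} = \frac{1}{3 + \left(d + d t\right)} = \frac{1}{3 + d + d t}$)
$- 7727 x{\left(A{\left(0,-4 - 2 \right)},3 \right)} = - \frac{7727}{3 - 3 - 9} = - \frac{7727}{-9} = \left(-7727\right) \left(- \frac{1}{9}\right) = \frac{7727}{9}$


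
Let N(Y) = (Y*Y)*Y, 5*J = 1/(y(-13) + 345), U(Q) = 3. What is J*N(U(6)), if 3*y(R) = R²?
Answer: 81/6020 ≈ 0.013455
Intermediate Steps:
y(R) = R²/3
J = 3/6020 (J = 1/(5*((⅓)*(-13)² + 345)) = 1/(5*((⅓)*169 + 345)) = 1/(5*(169/3 + 345)) = 1/(5*(1204/3)) = (⅕)*(3/1204) = 3/6020 ≈ 0.00049834)
N(Y) = Y³ (N(Y) = Y²*Y = Y³)
J*N(U(6)) = (3/6020)*3³ = (3/6020)*27 = 81/6020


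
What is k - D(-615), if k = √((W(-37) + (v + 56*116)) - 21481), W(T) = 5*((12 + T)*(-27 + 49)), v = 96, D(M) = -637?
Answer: 637 + I*√17639 ≈ 637.0 + 132.81*I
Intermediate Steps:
W(T) = 1320 + 110*T (W(T) = 5*((12 + T)*22) = 5*(264 + 22*T) = 1320 + 110*T)
k = I*√17639 (k = √(((1320 + 110*(-37)) + (96 + 56*116)) - 21481) = √(((1320 - 4070) + (96 + 6496)) - 21481) = √((-2750 + 6592) - 21481) = √(3842 - 21481) = √(-17639) = I*√17639 ≈ 132.81*I)
k - D(-615) = I*√17639 - 1*(-637) = I*√17639 + 637 = 637 + I*√17639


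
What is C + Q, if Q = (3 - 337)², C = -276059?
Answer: -164503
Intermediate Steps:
Q = 111556 (Q = (-334)² = 111556)
C + Q = -276059 + 111556 = -164503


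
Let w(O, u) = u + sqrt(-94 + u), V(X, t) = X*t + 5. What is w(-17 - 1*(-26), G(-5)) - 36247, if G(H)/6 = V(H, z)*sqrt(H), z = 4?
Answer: -36247 + sqrt(-94 - 90*I*sqrt(5)) - 90*I*sqrt(5) ≈ -36239.0 - 213.82*I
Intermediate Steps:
V(X, t) = 5 + X*t
G(H) = 6*sqrt(H)*(5 + 4*H) (G(H) = 6*((5 + H*4)*sqrt(H)) = 6*((5 + 4*H)*sqrt(H)) = 6*(sqrt(H)*(5 + 4*H)) = 6*sqrt(H)*(5 + 4*H))
w(-17 - 1*(-26), G(-5)) - 36247 = (sqrt(-5)*(30 + 24*(-5)) + sqrt(-94 + sqrt(-5)*(30 + 24*(-5)))) - 36247 = ((I*sqrt(5))*(30 - 120) + sqrt(-94 + (I*sqrt(5))*(30 - 120))) - 36247 = ((I*sqrt(5))*(-90) + sqrt(-94 + (I*sqrt(5))*(-90))) - 36247 = (-90*I*sqrt(5) + sqrt(-94 - 90*I*sqrt(5))) - 36247 = (sqrt(-94 - 90*I*sqrt(5)) - 90*I*sqrt(5)) - 36247 = -36247 + sqrt(-94 - 90*I*sqrt(5)) - 90*I*sqrt(5)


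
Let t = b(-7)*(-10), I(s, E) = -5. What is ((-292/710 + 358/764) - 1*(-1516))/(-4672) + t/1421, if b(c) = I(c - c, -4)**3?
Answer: 499815410607/900302856320 ≈ 0.55516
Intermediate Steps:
b(c) = -125 (b(c) = (-5)**3 = -125)
t = 1250 (t = -125*(-10) = 1250)
((-292/710 + 358/764) - 1*(-1516))/(-4672) + t/1421 = ((-292/710 + 358/764) - 1*(-1516))/(-4672) + 1250/1421 = ((-292*1/710 + 358*(1/764)) + 1516)*(-1/4672) + 1250*(1/1421) = ((-146/355 + 179/382) + 1516)*(-1/4672) + 1250/1421 = (7773/135610 + 1516)*(-1/4672) + 1250/1421 = (205592533/135610)*(-1/4672) + 1250/1421 = -205592533/633569920 + 1250/1421 = 499815410607/900302856320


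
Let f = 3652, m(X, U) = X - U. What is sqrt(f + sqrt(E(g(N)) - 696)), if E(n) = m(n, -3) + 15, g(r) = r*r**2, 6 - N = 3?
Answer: sqrt(3652 + I*sqrt(651)) ≈ 60.432 + 0.2111*I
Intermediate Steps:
N = 3 (N = 6 - 1*3 = 6 - 3 = 3)
g(r) = r**3
E(n) = 18 + n (E(n) = (n - 1*(-3)) + 15 = (n + 3) + 15 = (3 + n) + 15 = 18 + n)
sqrt(f + sqrt(E(g(N)) - 696)) = sqrt(3652 + sqrt((18 + 3**3) - 696)) = sqrt(3652 + sqrt((18 + 27) - 696)) = sqrt(3652 + sqrt(45 - 696)) = sqrt(3652 + sqrt(-651)) = sqrt(3652 + I*sqrt(651))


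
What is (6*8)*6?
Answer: 288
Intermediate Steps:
(6*8)*6 = 48*6 = 288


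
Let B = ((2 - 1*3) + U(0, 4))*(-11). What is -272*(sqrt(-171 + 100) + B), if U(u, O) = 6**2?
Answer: 104720 - 272*I*sqrt(71) ≈ 1.0472e+5 - 2291.9*I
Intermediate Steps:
U(u, O) = 36
B = -385 (B = ((2 - 1*3) + 36)*(-11) = ((2 - 3) + 36)*(-11) = (-1 + 36)*(-11) = 35*(-11) = -385)
-272*(sqrt(-171 + 100) + B) = -272*(sqrt(-171 + 100) - 385) = -272*(sqrt(-71) - 385) = -272*(I*sqrt(71) - 385) = -272*(-385 + I*sqrt(71)) = 104720 - 272*I*sqrt(71)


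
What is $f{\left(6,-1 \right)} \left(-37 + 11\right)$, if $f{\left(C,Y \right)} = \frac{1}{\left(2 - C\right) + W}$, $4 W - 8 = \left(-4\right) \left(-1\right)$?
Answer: $26$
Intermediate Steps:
$W = 3$ ($W = 2 + \frac{\left(-4\right) \left(-1\right)}{4} = 2 + \frac{1}{4} \cdot 4 = 2 + 1 = 3$)
$f{\left(C,Y \right)} = \frac{1}{5 - C}$ ($f{\left(C,Y \right)} = \frac{1}{\left(2 - C\right) + 3} = \frac{1}{5 - C}$)
$f{\left(6,-1 \right)} \left(-37 + 11\right) = \frac{-37 + 11}{5 - 6} = \frac{1}{5 - 6} \left(-26\right) = \frac{1}{-1} \left(-26\right) = \left(-1\right) \left(-26\right) = 26$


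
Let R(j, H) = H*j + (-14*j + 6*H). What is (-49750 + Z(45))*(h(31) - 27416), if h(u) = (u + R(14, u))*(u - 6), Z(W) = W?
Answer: 797317905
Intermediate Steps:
R(j, H) = -14*j + 6*H + H*j
h(u) = (-196 + 21*u)*(-6 + u) (h(u) = (u + (-14*14 + 6*u + u*14))*(u - 6) = (u + (-196 + 6*u + 14*u))*(-6 + u) = (u + (-196 + 20*u))*(-6 + u) = (-196 + 21*u)*(-6 + u))
(-49750 + Z(45))*(h(31) - 27416) = (-49750 + 45)*((1176 - 322*31 + 21*31²) - 27416) = -49705*((1176 - 9982 + 21*961) - 27416) = -49705*((1176 - 9982 + 20181) - 27416) = -49705*(11375 - 27416) = -49705*(-16041) = 797317905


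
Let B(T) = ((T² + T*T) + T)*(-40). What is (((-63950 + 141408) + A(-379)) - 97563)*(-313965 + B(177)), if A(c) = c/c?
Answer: 56841345960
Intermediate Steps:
A(c) = 1
B(T) = -80*T² - 40*T (B(T) = ((T² + T²) + T)*(-40) = (2*T² + T)*(-40) = (T + 2*T²)*(-40) = -80*T² - 40*T)
(((-63950 + 141408) + A(-379)) - 97563)*(-313965 + B(177)) = (((-63950 + 141408) + 1) - 97563)*(-313965 - 40*177*(1 + 2*177)) = ((77458 + 1) - 97563)*(-313965 - 40*177*(1 + 354)) = (77459 - 97563)*(-313965 - 40*177*355) = -20104*(-313965 - 2513400) = -20104*(-2827365) = 56841345960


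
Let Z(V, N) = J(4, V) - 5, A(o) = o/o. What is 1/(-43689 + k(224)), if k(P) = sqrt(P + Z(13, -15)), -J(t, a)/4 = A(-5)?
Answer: -43689/1908728506 - sqrt(215)/1908728506 ≈ -2.2897e-5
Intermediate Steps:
A(o) = 1
J(t, a) = -4 (J(t, a) = -4*1 = -4)
Z(V, N) = -9 (Z(V, N) = -4 - 5 = -9)
k(P) = sqrt(-9 + P) (k(P) = sqrt(P - 9) = sqrt(-9 + P))
1/(-43689 + k(224)) = 1/(-43689 + sqrt(-9 + 224)) = 1/(-43689 + sqrt(215))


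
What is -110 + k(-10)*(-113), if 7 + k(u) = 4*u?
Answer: 5201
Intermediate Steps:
k(u) = -7 + 4*u
-110 + k(-10)*(-113) = -110 + (-7 + 4*(-10))*(-113) = -110 + (-7 - 40)*(-113) = -110 - 47*(-113) = -110 + 5311 = 5201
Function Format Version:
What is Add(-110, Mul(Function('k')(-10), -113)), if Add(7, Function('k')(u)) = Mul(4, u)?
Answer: 5201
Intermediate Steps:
Function('k')(u) = Add(-7, Mul(4, u))
Add(-110, Mul(Function('k')(-10), -113)) = Add(-110, Mul(Add(-7, Mul(4, -10)), -113)) = Add(-110, Mul(Add(-7, -40), -113)) = Add(-110, Mul(-47, -113)) = Add(-110, 5311) = 5201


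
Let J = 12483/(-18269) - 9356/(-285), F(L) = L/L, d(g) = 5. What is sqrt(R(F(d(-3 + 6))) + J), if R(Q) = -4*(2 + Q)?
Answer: sqrt(546112143514785)/5206665 ≈ 4.4883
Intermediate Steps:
F(L) = 1
R(Q) = -8 - 4*Q
J = 167367109/5206665 (J = 12483*(-1/18269) - 9356*(-1/285) = -12483/18269 + 9356/285 = 167367109/5206665 ≈ 32.145)
sqrt(R(F(d(-3 + 6))) + J) = sqrt((-8 - 4*1) + 167367109/5206665) = sqrt((-8 - 4) + 167367109/5206665) = sqrt(-12 + 167367109/5206665) = sqrt(104887129/5206665) = sqrt(546112143514785)/5206665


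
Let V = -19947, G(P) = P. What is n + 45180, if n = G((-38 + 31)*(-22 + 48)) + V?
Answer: 25051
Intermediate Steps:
n = -20129 (n = (-38 + 31)*(-22 + 48) - 19947 = -7*26 - 19947 = -182 - 19947 = -20129)
n + 45180 = -20129 + 45180 = 25051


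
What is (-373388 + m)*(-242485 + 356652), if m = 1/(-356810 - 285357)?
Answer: -27374672339308099/642167 ≈ -4.2629e+10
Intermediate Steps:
m = -1/642167 (m = 1/(-642167) = -1/642167 ≈ -1.5572e-6)
(-373388 + m)*(-242485 + 356652) = (-373388 - 1/642167)*(-242485 + 356652) = -239777451797/642167*114167 = -27374672339308099/642167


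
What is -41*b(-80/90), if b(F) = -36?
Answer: 1476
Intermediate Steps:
-41*b(-80/90) = -41*(-36) = 1476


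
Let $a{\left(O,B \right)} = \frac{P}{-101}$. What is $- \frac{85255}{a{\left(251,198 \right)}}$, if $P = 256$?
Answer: $\frac{8610755}{256} \approx 33636.0$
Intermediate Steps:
$a{\left(O,B \right)} = - \frac{256}{101}$ ($a{\left(O,B \right)} = \frac{256}{-101} = 256 \left(- \frac{1}{101}\right) = - \frac{256}{101}$)
$- \frac{85255}{a{\left(251,198 \right)}} = - \frac{85255}{- \frac{256}{101}} = \left(-85255\right) \left(- \frac{101}{256}\right) = \frac{8610755}{256}$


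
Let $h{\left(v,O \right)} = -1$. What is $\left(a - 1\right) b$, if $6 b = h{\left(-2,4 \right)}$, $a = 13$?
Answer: $-2$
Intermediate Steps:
$b = - \frac{1}{6}$ ($b = \frac{1}{6} \left(-1\right) = - \frac{1}{6} \approx -0.16667$)
$\left(a - 1\right) b = \left(13 - 1\right) \left(- \frac{1}{6}\right) = 12 \left(- \frac{1}{6}\right) = -2$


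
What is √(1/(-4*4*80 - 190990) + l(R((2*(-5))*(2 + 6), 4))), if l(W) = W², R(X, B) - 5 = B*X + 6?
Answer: √3529718014452630/192270 ≈ 309.00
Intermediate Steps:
R(X, B) = 11 + B*X (R(X, B) = 5 + (B*X + 6) = 5 + (6 + B*X) = 11 + B*X)
√(1/(-4*4*80 - 190990) + l(R((2*(-5))*(2 + 6), 4))) = √(1/(-4*4*80 - 190990) + (11 + 4*((2*(-5))*(2 + 6)))²) = √(1/(-16*80 - 190990) + (11 + 4*(-10*8))²) = √(1/(-1280 - 190990) + (11 + 4*(-80))²) = √(1/(-192270) + (11 - 320)²) = √(-1/192270 + (-309)²) = √(-1/192270 + 95481) = √(18358131869/192270) = √3529718014452630/192270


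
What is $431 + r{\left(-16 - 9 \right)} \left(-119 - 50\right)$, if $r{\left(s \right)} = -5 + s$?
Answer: $5501$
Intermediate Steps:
$431 + r{\left(-16 - 9 \right)} \left(-119 - 50\right) = 431 + \left(-5 - 25\right) \left(-119 - 50\right) = 431 + \left(-5 - 25\right) \left(-169\right) = 431 - -5070 = 431 + 5070 = 5501$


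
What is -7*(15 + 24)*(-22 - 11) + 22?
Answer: 9031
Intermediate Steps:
-7*(15 + 24)*(-22 - 11) + 22 = -273*(-33) + 22 = -7*(-1287) + 22 = 9009 + 22 = 9031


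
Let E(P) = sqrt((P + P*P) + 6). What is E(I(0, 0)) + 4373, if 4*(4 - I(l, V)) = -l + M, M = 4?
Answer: 4373 + 3*sqrt(2) ≈ 4377.2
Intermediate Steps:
I(l, V) = 3 + l/4 (I(l, V) = 4 - (-l + 4)/4 = 4 - (4 - l)/4 = 4 + (-1 + l/4) = 3 + l/4)
E(P) = sqrt(6 + P + P**2) (E(P) = sqrt((P + P**2) + 6) = sqrt(6 + P + P**2))
E(I(0, 0)) + 4373 = sqrt(6 + (3 + (1/4)*0) + (3 + (1/4)*0)**2) + 4373 = sqrt(6 + (3 + 0) + (3 + 0)**2) + 4373 = sqrt(6 + 3 + 3**2) + 4373 = sqrt(6 + 3 + 9) + 4373 = sqrt(18) + 4373 = 3*sqrt(2) + 4373 = 4373 + 3*sqrt(2)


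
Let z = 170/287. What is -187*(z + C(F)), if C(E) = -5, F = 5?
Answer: 236555/287 ≈ 824.23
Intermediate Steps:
z = 170/287 (z = 170*(1/287) = 170/287 ≈ 0.59233)
-187*(z + C(F)) = -187*(170/287 - 5) = -187*(-1265/287) = 236555/287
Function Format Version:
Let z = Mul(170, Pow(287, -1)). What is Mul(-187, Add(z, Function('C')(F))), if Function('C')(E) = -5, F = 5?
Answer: Rational(236555, 287) ≈ 824.23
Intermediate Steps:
z = Rational(170, 287) (z = Mul(170, Rational(1, 287)) = Rational(170, 287) ≈ 0.59233)
Mul(-187, Add(z, Function('C')(F))) = Mul(-187, Add(Rational(170, 287), -5)) = Mul(-187, Rational(-1265, 287)) = Rational(236555, 287)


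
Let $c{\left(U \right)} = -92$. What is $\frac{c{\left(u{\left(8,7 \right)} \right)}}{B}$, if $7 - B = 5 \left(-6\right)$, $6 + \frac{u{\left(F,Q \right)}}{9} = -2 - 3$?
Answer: $- \frac{92}{37} \approx -2.4865$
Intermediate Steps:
$u{\left(F,Q \right)} = -99$ ($u{\left(F,Q \right)} = -54 + 9 \left(-2 - 3\right) = -54 + 9 \left(-5\right) = -54 - 45 = -99$)
$B = 37$ ($B = 7 - 5 \left(-6\right) = 7 - -30 = 7 + 30 = 37$)
$\frac{c{\left(u{\left(8,7 \right)} \right)}}{B} = - \frac{92}{37}$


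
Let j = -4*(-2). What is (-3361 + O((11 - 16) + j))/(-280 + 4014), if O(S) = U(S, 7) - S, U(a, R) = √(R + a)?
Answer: -1682/1867 + √10/3734 ≈ -0.90006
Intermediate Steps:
j = 8
O(S) = √(7 + S) - S
(-3361 + O((11 - 16) + j))/(-280 + 4014) = (-3361 + (√(7 + ((11 - 16) + 8)) - ((11 - 16) + 8)))/(-280 + 4014) = (-3361 + (√(7 + (-5 + 8)) - (-5 + 8)))/3734 = (-3361 + (√(7 + 3) - 1*3))*(1/3734) = (-3361 + (√10 - 3))*(1/3734) = (-3361 + (-3 + √10))*(1/3734) = (-3364 + √10)*(1/3734) = -1682/1867 + √10/3734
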